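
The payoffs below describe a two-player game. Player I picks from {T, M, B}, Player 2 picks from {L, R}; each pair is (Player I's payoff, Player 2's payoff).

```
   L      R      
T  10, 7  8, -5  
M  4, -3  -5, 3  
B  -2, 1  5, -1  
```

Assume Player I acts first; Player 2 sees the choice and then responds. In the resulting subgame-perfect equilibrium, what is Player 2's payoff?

7

Solve by backward induction (Player I leads).
- T → Player 2 plays L (best of 7, -5); Player I gets 10.
- M → Player 2 plays R (best of -3, 3); Player I gets -5.
- B → Player 2 plays L (best of 1, -1); Player I gets -2.
Player I's induced payoffs are 10, -5, -2, so Player I commits to T. Subgame-perfect outcome: (T, L) with payoffs (10, 7).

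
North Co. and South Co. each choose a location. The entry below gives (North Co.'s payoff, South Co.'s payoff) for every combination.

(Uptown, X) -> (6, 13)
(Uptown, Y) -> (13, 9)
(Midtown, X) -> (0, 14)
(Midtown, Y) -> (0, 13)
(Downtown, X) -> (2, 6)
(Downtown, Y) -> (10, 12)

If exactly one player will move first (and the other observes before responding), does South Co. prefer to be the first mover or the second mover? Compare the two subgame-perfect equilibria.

If North Co. leads: South Co.'s best replies are Uptown→X, Midtown→X, Downtown→Y; North Co.'s induced payoffs 6, 0, 10; outcome (Downtown, Y), payoffs (10, 12).
If South Co. leads: North Co.'s best replies are X→Uptown, Y→Uptown; South Co.'s induced payoffs 13, 9; outcome (Uptown, X), payoffs (6, 13).
South Co. gets 13 moving first and 12 moving second, so South Co. prefers to move first.

first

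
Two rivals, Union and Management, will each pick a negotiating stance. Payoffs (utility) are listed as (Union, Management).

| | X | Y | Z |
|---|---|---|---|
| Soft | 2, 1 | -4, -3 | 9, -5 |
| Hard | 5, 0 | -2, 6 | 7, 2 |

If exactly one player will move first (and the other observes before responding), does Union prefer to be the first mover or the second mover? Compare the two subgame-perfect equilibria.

first

If Union leads: Management's best replies are Soft→X, Hard→Y; Union's induced payoffs 2, -2; outcome (Soft, X), payoffs (2, 1).
If Management leads: Union's best replies are X→Hard, Y→Hard, Z→Soft; Management's induced payoffs 0, 6, -5; outcome (Hard, Y), payoffs (-2, 6).
Union gets 2 moving first and -2 moving second, so Union prefers to move first.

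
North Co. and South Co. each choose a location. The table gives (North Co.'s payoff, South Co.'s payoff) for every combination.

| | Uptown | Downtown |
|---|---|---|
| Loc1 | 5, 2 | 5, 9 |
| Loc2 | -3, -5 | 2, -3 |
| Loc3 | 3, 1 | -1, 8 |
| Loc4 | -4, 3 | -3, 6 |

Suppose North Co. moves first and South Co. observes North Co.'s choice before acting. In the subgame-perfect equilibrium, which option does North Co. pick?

Solve by backward induction (North Co. leads).
- Loc1: BR = Downtown, leader payoff 5.
- Loc2: BR = Downtown, leader payoff 2.
- Loc3: BR = Downtown, leader payoff -1.
- Loc4: BR = Downtown, leader payoff -3.
North Co.'s induced payoffs are 5, 2, -1, -3, so North Co. commits to Loc1. Subgame-perfect outcome: (Loc1, Downtown) with payoffs (5, 9).

Loc1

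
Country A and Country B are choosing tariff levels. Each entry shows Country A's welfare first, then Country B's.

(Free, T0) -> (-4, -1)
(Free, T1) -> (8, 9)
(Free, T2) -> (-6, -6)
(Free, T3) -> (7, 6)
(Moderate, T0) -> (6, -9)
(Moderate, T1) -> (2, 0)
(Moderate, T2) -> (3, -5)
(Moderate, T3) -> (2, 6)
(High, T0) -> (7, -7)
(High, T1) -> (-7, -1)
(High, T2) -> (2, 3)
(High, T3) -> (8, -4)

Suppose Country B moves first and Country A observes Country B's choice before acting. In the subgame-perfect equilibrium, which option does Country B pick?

T1

Work backward from Country A's decision.
- T0: Country A compares -4, 6, 7 and picks High; Country B would get -7.
- T1: Country A compares 8, 2, -7 and picks Free; Country B would get 9.
- T2: Country A compares -6, 3, 2 and picks Moderate; Country B would get -5.
- T3: Country A compares 7, 2, 8 and picks High; Country B would get -4.
Among -7, 9, -5, -4, the best is 9 at T1. Subgame-perfect outcome: (Free, T1) with payoffs (8, 9).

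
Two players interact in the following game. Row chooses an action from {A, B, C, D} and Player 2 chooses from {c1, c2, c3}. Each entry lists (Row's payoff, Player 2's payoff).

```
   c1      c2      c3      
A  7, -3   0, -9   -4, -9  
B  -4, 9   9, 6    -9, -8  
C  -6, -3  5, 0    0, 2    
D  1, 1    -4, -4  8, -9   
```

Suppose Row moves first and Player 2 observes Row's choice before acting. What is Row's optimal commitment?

A

Backward induction with Row moving first.
- A: BR = c1, leader payoff 7.
- B: BR = c1, leader payoff -4.
- C: BR = c3, leader payoff 0.
- D: BR = c1, leader payoff 1.
Row's induced payoffs are 7, -4, 0, 1, so Row commits to A. Subgame-perfect outcome: (A, c1) with payoffs (7, -3).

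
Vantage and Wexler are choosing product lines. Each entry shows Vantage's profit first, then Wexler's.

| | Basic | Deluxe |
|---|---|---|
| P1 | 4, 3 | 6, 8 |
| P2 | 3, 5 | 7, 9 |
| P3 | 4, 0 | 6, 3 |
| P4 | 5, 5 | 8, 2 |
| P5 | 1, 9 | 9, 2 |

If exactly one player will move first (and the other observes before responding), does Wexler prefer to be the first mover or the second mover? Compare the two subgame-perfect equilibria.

second

If Vantage leads: Wexler's best replies are P1→Deluxe, P2→Deluxe, P3→Deluxe, P4→Basic, P5→Basic; Vantage's induced payoffs 6, 7, 6, 5, 1; outcome (P2, Deluxe), payoffs (7, 9).
If Wexler leads: Vantage's best replies are Basic→P4, Deluxe→P5; Wexler's induced payoffs 5, 2; outcome (P4, Basic), payoffs (5, 5).
Wexler gets 5 moving first and 9 moving second, so Wexler prefers to move second.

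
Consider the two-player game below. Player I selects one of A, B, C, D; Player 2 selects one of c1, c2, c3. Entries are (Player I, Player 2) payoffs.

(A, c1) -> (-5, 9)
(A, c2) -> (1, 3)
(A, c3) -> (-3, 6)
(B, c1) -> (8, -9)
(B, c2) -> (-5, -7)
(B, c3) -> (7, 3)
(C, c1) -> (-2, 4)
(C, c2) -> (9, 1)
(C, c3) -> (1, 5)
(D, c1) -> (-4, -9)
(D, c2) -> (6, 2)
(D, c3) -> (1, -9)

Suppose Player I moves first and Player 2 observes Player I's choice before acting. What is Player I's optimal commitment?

B

Work backward from Player 2's decision.
- A → Player 2 plays c1 (best of 9, 3, 6); Player I gets -5.
- B → Player 2 plays c3 (best of -9, -7, 3); Player I gets 7.
- C → Player 2 plays c3 (best of 4, 1, 5); Player I gets 1.
- D → Player 2 plays c2 (best of -9, 2, -9); Player I gets 6.
Maximizing over -5, 7, 1, 6, Player I chooses B. Subgame-perfect outcome: (B, c3) with payoffs (7, 3).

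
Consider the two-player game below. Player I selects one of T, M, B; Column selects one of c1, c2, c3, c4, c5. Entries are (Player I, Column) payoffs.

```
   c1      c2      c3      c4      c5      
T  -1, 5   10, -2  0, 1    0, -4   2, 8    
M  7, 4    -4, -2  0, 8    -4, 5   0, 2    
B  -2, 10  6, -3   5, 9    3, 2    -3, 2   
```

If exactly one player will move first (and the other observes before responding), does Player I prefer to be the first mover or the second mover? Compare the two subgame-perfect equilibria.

If Player I leads: Column's best replies are T→c5, M→c3, B→c1; Player I's induced payoffs 2, 0, -2; outcome (T, c5), payoffs (2, 8).
If Column leads: Player I's best replies are c1→M, c2→T, c3→B, c4→B, c5→T; Column's induced payoffs 4, -2, 9, 2, 8; outcome (B, c3), payoffs (5, 9).
Player I gets 2 moving first and 5 moving second, so Player I prefers to move second.

second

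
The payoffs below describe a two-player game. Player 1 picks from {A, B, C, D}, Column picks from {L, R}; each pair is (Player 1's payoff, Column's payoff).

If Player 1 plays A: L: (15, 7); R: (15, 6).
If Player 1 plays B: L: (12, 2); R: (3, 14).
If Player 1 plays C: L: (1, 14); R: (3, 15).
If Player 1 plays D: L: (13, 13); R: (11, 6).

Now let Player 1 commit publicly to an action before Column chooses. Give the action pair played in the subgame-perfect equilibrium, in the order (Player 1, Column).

Column best-responds to each possible Player 1 move:
- A → Column plays L (best of 7, 6); Player 1 gets 15.
- B → Column plays R (best of 2, 14); Player 1 gets 3.
- C → Column plays R (best of 14, 15); Player 1 gets 3.
- D → Column plays L (best of 13, 6); Player 1 gets 13.
Among 15, 3, 3, 13, the best is 15 at A. Subgame-perfect outcome: (A, L) with payoffs (15, 7).

(A, L)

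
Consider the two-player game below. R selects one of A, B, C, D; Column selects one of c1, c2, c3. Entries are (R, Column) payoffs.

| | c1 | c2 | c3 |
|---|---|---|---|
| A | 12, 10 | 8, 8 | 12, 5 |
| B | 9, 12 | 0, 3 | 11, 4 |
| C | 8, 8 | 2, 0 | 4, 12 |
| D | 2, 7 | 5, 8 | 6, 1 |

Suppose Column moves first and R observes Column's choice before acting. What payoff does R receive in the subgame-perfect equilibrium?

Solve by backward induction (Column leads).
- c1 → R plays A (best of 12, 9, 8, 2); Column gets 10.
- c2 → R plays A (best of 8, 0, 2, 5); Column gets 8.
- c3 → R plays A (best of 12, 11, 4, 6); Column gets 5.
Column's induced payoffs are 10, 8, 5, so Column commits to c1. Subgame-perfect outcome: (A, c1) with payoffs (12, 10).

12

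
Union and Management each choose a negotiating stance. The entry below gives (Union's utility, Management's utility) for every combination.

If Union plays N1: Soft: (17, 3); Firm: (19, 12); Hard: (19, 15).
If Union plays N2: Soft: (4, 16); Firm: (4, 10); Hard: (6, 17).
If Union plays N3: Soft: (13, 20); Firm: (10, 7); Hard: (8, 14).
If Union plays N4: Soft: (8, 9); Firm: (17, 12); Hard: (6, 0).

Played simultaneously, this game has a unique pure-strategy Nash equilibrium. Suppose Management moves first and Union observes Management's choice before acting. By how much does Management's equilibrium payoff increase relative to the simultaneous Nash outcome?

Backward induction with Management moving first.
- Soft: Union compares 17, 4, 13, 8 and picks N1; Management would get 3.
- Firm: Union compares 19, 4, 10, 17 and picks N1; Management would get 12.
- Hard: Union compares 19, 6, 8, 6 and picks N1; Management would get 15.
Among 3, 12, 15, the best is 15 at Hard. Subgame-perfect outcome: (N1, Hard) with payoffs (19, 15).
Now find the simultaneous Nash equilibrium.
Union's best replies: Soft→N1; Firm→N1; Hard→N1.
Management's best replies: N1→Hard; N2→Hard; N3→Soft; N4→Firm.
The unique mutual best reply is (N1, Hard), giving (19, 15).
Management's commitment gain: 15 − 15 = 0.

0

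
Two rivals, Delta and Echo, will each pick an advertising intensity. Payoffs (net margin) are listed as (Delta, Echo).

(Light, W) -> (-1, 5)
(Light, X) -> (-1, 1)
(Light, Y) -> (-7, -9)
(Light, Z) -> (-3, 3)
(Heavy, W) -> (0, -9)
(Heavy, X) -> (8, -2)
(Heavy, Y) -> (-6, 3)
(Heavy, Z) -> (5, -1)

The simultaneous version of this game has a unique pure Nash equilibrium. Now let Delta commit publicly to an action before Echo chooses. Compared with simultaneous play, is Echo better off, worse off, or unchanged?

Echo best-responds to each possible Delta move:
- Light: BR = W, leader payoff -1.
- Heavy: BR = Y, leader payoff -6.
Maximizing over -1, -6, Delta chooses Light. Subgame-perfect outcome: (Light, W) with payoffs (-1, 5).
Under simultaneous play:
Delta's best replies: W→Heavy; X→Heavy; Y→Heavy; Z→Heavy.
Echo's best replies: Light→W; Heavy→Y.
The unique mutual best reply is (Heavy, Y), giving (-6, 3).
Echo earns 5 sequentially versus 3 at the Nash outcome: better off.

better off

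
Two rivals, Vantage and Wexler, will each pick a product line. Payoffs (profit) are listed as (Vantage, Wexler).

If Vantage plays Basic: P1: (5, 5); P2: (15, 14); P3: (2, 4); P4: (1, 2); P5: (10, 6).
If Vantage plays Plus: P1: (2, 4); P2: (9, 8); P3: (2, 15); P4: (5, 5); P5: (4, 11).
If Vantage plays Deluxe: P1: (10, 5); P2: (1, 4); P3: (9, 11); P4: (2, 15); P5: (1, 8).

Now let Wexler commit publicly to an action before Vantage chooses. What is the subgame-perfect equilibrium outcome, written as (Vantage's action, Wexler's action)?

(Basic, P2)

Solve by backward induction (Wexler leads).
- P1: Vantage compares 5, 2, 10 and picks Deluxe; Wexler would get 5.
- P2: Vantage compares 15, 9, 1 and picks Basic; Wexler would get 14.
- P3: Vantage compares 2, 2, 9 and picks Deluxe; Wexler would get 11.
- P4: Vantage compares 1, 5, 2 and picks Plus; Wexler would get 5.
- P5: Vantage compares 10, 4, 1 and picks Basic; Wexler would get 6.
Maximizing over 5, 14, 11, 5, 6, Wexler chooses P2. Subgame-perfect outcome: (Basic, P2) with payoffs (15, 14).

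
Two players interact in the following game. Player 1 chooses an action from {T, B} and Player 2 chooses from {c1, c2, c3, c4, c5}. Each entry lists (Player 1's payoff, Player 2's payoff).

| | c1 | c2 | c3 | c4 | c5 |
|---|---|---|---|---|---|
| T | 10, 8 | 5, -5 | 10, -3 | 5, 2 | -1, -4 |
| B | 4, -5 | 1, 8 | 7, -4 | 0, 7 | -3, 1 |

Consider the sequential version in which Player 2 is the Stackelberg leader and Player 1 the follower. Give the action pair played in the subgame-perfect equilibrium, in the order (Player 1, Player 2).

Player 1 best-responds to each possible Player 2 move:
- c1 → Player 1 plays T (best of 10, 4); Player 2 gets 8.
- c2 → Player 1 plays T (best of 5, 1); Player 2 gets -5.
- c3 → Player 1 plays T (best of 10, 7); Player 2 gets -3.
- c4 → Player 1 plays T (best of 5, 0); Player 2 gets 2.
- c5 → Player 1 plays T (best of -1, -3); Player 2 gets -4.
Among 8, -5, -3, 2, -4, the best is 8 at c1. Subgame-perfect outcome: (T, c1) with payoffs (10, 8).

(T, c1)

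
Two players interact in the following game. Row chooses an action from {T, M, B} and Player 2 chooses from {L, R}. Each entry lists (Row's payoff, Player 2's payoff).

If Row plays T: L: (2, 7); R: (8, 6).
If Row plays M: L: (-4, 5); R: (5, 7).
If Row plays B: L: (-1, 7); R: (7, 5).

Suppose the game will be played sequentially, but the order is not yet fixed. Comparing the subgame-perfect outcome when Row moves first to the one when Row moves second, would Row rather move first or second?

first

If Row leads: Player 2's best replies are T→L, M→R, B→L; Row's induced payoffs 2, 5, -1; outcome (M, R), payoffs (5, 7).
If Player 2 leads: Row's best replies are L→T, R→T; Player 2's induced payoffs 7, 6; outcome (T, L), payoffs (2, 7).
Row gets 5 moving first and 2 moving second, so Row prefers to move first.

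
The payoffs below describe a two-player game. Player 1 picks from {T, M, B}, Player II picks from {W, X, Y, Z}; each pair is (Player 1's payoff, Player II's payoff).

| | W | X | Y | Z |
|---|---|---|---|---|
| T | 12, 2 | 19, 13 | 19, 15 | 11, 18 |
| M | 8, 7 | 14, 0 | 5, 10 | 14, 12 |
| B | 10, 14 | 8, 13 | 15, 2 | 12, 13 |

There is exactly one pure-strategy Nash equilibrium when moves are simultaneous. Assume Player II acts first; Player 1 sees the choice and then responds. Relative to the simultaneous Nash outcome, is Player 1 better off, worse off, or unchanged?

better off

Player 1 best-responds to each possible Player II move:
- W → Player 1 plays T (best of 12, 8, 10); Player II gets 2.
- X → Player 1 plays T (best of 19, 14, 8); Player II gets 13.
- Y → Player 1 plays T (best of 19, 5, 15); Player II gets 15.
- Z → Player 1 plays M (best of 11, 14, 12); Player II gets 12.
Maximizing over 2, 13, 15, 12, Player II chooses Y. Subgame-perfect outcome: (T, Y) with payoffs (19, 15).
Under simultaneous play:
Player 1's best replies: W→T; X→T; Y→T; Z→M.
Player II's best replies: T→Z; M→Z; B→W.
The unique mutual best reply is (M, Z), giving (14, 12).
Player 1 earns 19 sequentially versus 14 at the Nash outcome: better off.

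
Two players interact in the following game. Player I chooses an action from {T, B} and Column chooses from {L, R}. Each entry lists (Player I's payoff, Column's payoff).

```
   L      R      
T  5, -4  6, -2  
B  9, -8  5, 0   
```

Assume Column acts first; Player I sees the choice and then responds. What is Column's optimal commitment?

Backward induction with Column moving first.
- L: BR = B, leader payoff -8.
- R: BR = T, leader payoff -2.
Column's induced payoffs are -8, -2, so Column commits to R. Subgame-perfect outcome: (T, R) with payoffs (6, -2).

R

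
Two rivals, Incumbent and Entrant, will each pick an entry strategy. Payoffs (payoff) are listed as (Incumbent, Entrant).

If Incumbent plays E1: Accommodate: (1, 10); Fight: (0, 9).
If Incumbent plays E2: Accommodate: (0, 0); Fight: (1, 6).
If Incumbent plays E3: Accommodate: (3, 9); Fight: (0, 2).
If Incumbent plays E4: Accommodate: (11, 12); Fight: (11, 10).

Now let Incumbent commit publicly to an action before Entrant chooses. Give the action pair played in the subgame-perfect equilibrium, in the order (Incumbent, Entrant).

Entrant best-responds to each possible Incumbent move:
- E1 → Entrant plays Accommodate (best of 10, 9); Incumbent gets 1.
- E2 → Entrant plays Fight (best of 0, 6); Incumbent gets 1.
- E3 → Entrant plays Accommodate (best of 9, 2); Incumbent gets 3.
- E4 → Entrant plays Accommodate (best of 12, 10); Incumbent gets 11.
Maximizing over 1, 1, 3, 11, Incumbent chooses E4. Subgame-perfect outcome: (E4, Accommodate) with payoffs (11, 12).

(E4, Accommodate)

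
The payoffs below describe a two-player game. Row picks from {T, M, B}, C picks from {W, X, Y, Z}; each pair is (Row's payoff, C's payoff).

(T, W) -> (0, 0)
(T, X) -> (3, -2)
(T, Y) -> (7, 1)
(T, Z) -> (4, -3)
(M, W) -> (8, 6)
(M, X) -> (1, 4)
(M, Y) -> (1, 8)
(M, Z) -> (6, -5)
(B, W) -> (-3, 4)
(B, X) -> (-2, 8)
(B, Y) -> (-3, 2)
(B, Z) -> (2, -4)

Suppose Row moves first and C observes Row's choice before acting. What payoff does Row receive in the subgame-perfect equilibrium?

Work backward from C's decision.
- T → C plays Y (best of 0, -2, 1, -3); Row gets 7.
- M → C plays Y (best of 6, 4, 8, -5); Row gets 1.
- B → C plays X (best of 4, 8, 2, -4); Row gets -2.
Among 7, 1, -2, the best is 7 at T. Subgame-perfect outcome: (T, Y) with payoffs (7, 1).

7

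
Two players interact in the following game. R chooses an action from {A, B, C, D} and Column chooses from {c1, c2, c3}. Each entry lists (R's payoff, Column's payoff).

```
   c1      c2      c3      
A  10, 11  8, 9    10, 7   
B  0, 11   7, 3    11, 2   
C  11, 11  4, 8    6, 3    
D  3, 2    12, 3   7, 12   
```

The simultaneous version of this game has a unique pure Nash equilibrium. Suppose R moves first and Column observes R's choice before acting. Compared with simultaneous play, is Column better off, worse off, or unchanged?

unchanged

Column best-responds to each possible R move:
- A: Column compares 11, 9, 7 and picks c1; R would get 10.
- B: Column compares 11, 3, 2 and picks c1; R would get 0.
- C: Column compares 11, 8, 3 and picks c1; R would get 11.
- D: Column compares 2, 3, 12 and picks c3; R would get 7.
R's induced payoffs are 10, 0, 11, 7, so R commits to C. Subgame-perfect outcome: (C, c1) with payoffs (11, 11).
For the simultaneous game, intersect best replies.
R's best replies: c1→C; c2→D; c3→B.
Column's best replies: A→c1; B→c1; C→c1; D→c3.
Only (C, c1) has each player best-responding; Nash payoffs (11, 11).
Column earns 11 sequentially versus 11 at the Nash outcome: unchanged.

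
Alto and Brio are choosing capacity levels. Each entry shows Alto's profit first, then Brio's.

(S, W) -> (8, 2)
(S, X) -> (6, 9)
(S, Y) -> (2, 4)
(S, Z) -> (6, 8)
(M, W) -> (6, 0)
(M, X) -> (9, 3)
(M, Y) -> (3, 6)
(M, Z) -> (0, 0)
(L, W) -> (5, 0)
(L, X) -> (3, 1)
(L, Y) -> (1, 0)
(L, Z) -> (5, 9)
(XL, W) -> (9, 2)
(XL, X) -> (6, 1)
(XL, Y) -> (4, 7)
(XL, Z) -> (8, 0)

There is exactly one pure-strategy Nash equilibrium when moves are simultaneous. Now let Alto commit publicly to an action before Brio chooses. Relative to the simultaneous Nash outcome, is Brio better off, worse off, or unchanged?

Backward induction with Alto moving first.
- S: Brio compares 2, 9, 4, 8 and picks X; Alto would get 6.
- M: Brio compares 0, 3, 6, 0 and picks Y; Alto would get 3.
- L: Brio compares 0, 1, 0, 9 and picks Z; Alto would get 5.
- XL: Brio compares 2, 1, 7, 0 and picks Y; Alto would get 4.
Alto's induced payoffs are 6, 3, 5, 4, so Alto commits to S. Subgame-perfect outcome: (S, X) with payoffs (6, 9).
For the simultaneous game, intersect best replies.
Alto's best replies: W→XL; X→M; Y→XL; Z→XL.
Brio's best replies: S→X; M→Y; L→Z; XL→Y.
Only (XL, Y) has each player best-responding; Nash payoffs (4, 7).
Brio earns 9 sequentially versus 7 at the Nash outcome: better off.

better off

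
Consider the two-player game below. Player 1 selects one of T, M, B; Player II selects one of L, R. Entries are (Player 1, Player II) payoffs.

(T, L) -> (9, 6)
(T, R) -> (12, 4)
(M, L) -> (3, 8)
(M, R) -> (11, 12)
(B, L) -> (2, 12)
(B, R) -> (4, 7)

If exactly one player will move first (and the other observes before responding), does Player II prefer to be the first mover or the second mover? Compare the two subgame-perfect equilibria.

second

If Player 1 leads: Player II's best replies are T→L, M→R, B→L; Player 1's induced payoffs 9, 11, 2; outcome (M, R), payoffs (11, 12).
If Player II leads: Player 1's best replies are L→T, R→T; Player II's induced payoffs 6, 4; outcome (T, L), payoffs (9, 6).
Player II gets 6 moving first and 12 moving second, so Player II prefers to move second.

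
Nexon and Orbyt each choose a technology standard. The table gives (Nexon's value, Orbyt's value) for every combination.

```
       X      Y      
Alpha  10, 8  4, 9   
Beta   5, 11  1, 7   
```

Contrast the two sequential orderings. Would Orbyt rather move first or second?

If Nexon leads: Orbyt's best replies are Alpha→Y, Beta→X; Nexon's induced payoffs 4, 5; outcome (Beta, X), payoffs (5, 11).
If Orbyt leads: Nexon's best replies are X→Alpha, Y→Alpha; Orbyt's induced payoffs 8, 9; outcome (Alpha, Y), payoffs (4, 9).
Orbyt gets 9 moving first and 11 moving second, so Orbyt prefers to move second.

second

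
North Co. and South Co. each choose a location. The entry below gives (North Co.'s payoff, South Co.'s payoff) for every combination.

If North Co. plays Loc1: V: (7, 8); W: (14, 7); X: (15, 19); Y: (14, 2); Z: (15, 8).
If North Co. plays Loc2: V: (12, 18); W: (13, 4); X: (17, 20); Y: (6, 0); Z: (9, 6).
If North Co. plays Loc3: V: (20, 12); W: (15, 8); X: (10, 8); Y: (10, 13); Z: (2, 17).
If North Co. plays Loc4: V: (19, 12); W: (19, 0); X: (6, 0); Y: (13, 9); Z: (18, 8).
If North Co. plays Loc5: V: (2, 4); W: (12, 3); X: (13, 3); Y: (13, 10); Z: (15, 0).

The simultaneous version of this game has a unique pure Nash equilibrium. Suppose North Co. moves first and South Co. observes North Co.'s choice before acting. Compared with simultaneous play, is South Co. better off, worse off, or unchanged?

worse off

South Co. best-responds to each possible North Co. move:
- Loc1: South Co. compares 8, 7, 19, 2, 8 and picks X; North Co. would get 15.
- Loc2: South Co. compares 18, 4, 20, 0, 6 and picks X; North Co. would get 17.
- Loc3: South Co. compares 12, 8, 8, 13, 17 and picks Z; North Co. would get 2.
- Loc4: South Co. compares 12, 0, 0, 9, 8 and picks V; North Co. would get 19.
- Loc5: South Co. compares 4, 3, 3, 10, 0 and picks Y; North Co. would get 13.
North Co.'s induced payoffs are 15, 17, 2, 19, 13, so North Co. commits to Loc4. Subgame-perfect outcome: (Loc4, V) with payoffs (19, 12).
For the simultaneous game, intersect best replies.
North Co.'s best replies: V→Loc3; W→Loc4; X→Loc2; Y→Loc1; Z→Loc4.
South Co.'s best replies: Loc1→X; Loc2→X; Loc3→Z; Loc4→V; Loc5→Y.
Only (Loc2, X) has each player best-responding; Nash payoffs (17, 20).
South Co. earns 12 sequentially versus 20 at the Nash outcome: worse off.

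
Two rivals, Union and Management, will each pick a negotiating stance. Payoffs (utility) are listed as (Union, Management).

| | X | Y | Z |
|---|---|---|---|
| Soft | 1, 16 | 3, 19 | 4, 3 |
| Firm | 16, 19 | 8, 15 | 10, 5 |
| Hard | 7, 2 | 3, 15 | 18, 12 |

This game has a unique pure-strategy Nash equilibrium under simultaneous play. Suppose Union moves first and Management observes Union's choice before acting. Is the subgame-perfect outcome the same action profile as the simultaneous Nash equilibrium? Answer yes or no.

Backward induction with Union moving first.
- Soft: Management compares 16, 19, 3 and picks Y; Union would get 3.
- Firm: Management compares 19, 15, 5 and picks X; Union would get 16.
- Hard: Management compares 2, 15, 12 and picks Y; Union would get 3.
Maximizing over 3, 16, 3, Union chooses Firm. Subgame-perfect outcome: (Firm, X) with payoffs (16, 19).
Now find the simultaneous Nash equilibrium.
Union's best replies: X→Firm; Y→Firm; Z→Hard.
Management's best replies: Soft→Y; Firm→X; Hard→Y.
The unique mutual best reply is (Firm, X), giving (16, 19).
Sequential outcome (Firm, X) coincides with the Nash profile (Firm, X).

yes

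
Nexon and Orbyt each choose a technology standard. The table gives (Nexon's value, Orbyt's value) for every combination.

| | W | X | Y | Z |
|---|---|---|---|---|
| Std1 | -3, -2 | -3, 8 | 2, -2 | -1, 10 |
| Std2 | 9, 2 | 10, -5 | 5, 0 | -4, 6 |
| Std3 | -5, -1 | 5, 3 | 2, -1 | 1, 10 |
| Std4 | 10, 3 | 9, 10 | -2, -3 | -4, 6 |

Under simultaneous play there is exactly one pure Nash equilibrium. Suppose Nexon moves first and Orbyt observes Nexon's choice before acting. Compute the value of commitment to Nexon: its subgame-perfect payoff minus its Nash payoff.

8

Work backward from Orbyt's decision.
- Std1: Orbyt compares -2, 8, -2, 10 and picks Z; Nexon would get -1.
- Std2: Orbyt compares 2, -5, 0, 6 and picks Z; Nexon would get -4.
- Std3: Orbyt compares -1, 3, -1, 10 and picks Z; Nexon would get 1.
- Std4: Orbyt compares 3, 10, -3, 6 and picks X; Nexon would get 9.
Maximizing over -1, -4, 1, 9, Nexon chooses Std4. Subgame-perfect outcome: (Std4, X) with payoffs (9, 10).
Under simultaneous play:
Nexon's best replies: W→Std4; X→Std2; Y→Std2; Z→Std3.
Orbyt's best replies: Std1→Z; Std2→Z; Std3→Z; Std4→X.
The unique mutual best reply is (Std3, Z), giving (1, 10).
Nexon's commitment gain: 9 − 1 = 8.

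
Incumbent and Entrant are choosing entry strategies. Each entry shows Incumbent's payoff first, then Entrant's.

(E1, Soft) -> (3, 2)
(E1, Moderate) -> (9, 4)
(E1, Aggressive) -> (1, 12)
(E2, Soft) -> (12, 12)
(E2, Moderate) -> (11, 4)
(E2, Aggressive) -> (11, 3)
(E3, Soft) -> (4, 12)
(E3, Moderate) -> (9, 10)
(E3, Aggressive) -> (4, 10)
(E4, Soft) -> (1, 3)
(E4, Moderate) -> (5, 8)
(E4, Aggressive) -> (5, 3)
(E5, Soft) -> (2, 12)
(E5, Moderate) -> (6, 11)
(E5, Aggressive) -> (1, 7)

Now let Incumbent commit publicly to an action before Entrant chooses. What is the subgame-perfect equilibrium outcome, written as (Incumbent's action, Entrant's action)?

(E2, Soft)

Work backward from Entrant's decision.
- E1 → Entrant plays Aggressive (best of 2, 4, 12); Incumbent gets 1.
- E2 → Entrant plays Soft (best of 12, 4, 3); Incumbent gets 12.
- E3 → Entrant plays Soft (best of 12, 10, 10); Incumbent gets 4.
- E4 → Entrant plays Moderate (best of 3, 8, 3); Incumbent gets 5.
- E5 → Entrant plays Soft (best of 12, 11, 7); Incumbent gets 2.
Incumbent's induced payoffs are 1, 12, 4, 5, 2, so Incumbent commits to E2. Subgame-perfect outcome: (E2, Soft) with payoffs (12, 12).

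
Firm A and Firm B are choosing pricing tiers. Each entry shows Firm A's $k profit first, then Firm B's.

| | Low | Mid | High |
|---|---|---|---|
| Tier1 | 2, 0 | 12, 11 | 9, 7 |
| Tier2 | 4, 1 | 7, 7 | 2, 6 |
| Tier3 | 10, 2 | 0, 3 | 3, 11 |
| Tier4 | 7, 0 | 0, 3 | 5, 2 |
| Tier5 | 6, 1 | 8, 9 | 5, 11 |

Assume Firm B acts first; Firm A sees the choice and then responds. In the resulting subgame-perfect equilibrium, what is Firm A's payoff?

Work backward from Firm A's decision.
- Low: Firm A compares 2, 4, 10, 7, 6 and picks Tier3; Firm B would get 2.
- Mid: Firm A compares 12, 7, 0, 0, 8 and picks Tier1; Firm B would get 11.
- High: Firm A compares 9, 2, 3, 5, 5 and picks Tier1; Firm B would get 7.
Maximizing over 2, 11, 7, Firm B chooses Mid. Subgame-perfect outcome: (Tier1, Mid) with payoffs (12, 11).

12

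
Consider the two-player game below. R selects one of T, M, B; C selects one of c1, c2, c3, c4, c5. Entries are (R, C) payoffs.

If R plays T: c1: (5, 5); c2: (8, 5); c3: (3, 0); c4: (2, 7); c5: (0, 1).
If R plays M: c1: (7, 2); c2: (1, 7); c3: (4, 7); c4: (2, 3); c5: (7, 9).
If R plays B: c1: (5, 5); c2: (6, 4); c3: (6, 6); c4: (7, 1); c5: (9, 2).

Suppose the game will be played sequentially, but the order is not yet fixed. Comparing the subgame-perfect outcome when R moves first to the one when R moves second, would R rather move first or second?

first

If R leads: C's best replies are T→c4, M→c5, B→c3; R's induced payoffs 2, 7, 6; outcome (M, c5), payoffs (7, 9).
If C leads: R's best replies are c1→M, c2→T, c3→B, c4→B, c5→B; C's induced payoffs 2, 5, 6, 1, 2; outcome (B, c3), payoffs (6, 6).
R gets 7 moving first and 6 moving second, so R prefers to move first.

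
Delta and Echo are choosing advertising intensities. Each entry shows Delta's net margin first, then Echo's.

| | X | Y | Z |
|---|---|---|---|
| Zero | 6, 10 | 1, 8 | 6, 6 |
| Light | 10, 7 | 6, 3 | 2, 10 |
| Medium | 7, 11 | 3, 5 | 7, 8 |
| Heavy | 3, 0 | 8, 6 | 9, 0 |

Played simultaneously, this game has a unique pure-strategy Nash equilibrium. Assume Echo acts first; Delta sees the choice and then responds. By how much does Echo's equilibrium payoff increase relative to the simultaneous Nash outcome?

Work backward from Delta's decision.
- X: BR = Light, leader payoff 7.
- Y: BR = Heavy, leader payoff 6.
- Z: BR = Heavy, leader payoff 0.
Maximizing over 7, 6, 0, Echo chooses X. Subgame-perfect outcome: (Light, X) with payoffs (10, 7).
For the simultaneous game, intersect best replies.
Delta's best replies: X→Light; Y→Heavy; Z→Heavy.
Echo's best replies: Zero→X; Light→Z; Medium→X; Heavy→Y.
The unique mutual best reply is (Heavy, Y), giving (8, 6).
Echo's commitment gain: 7 − 6 = 1.

1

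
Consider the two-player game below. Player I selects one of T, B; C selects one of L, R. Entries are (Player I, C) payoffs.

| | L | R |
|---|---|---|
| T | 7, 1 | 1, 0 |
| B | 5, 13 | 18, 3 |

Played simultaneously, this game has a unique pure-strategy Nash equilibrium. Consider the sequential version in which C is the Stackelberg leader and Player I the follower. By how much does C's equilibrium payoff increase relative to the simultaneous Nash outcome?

Player I best-responds to each possible C move:
- L: BR = T, leader payoff 1.
- R: BR = B, leader payoff 3.
C's induced payoffs are 1, 3, so C commits to R. Subgame-perfect outcome: (B, R) with payoffs (18, 3).
For the simultaneous game, intersect best replies.
Player I's best replies: L→T; R→B.
C's best replies: T→L; B→L.
The unique mutual best reply is (T, L), giving (7, 1).
C's commitment gain: 3 − 1 = 2.

2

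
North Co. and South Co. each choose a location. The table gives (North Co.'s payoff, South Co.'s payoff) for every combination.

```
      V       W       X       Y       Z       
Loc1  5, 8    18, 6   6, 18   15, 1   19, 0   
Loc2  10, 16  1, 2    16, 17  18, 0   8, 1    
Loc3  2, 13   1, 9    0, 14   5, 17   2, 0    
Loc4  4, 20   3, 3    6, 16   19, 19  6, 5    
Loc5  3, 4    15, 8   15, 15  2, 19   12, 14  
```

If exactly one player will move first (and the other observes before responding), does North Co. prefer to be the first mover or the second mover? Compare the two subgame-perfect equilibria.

second

If North Co. leads: South Co.'s best replies are Loc1→X, Loc2→X, Loc3→Y, Loc4→V, Loc5→Y; North Co.'s induced payoffs 6, 16, 5, 4, 2; outcome (Loc2, X), payoffs (16, 17).
If South Co. leads: North Co.'s best replies are V→Loc2, W→Loc1, X→Loc2, Y→Loc4, Z→Loc1; South Co.'s induced payoffs 16, 6, 17, 19, 0; outcome (Loc4, Y), payoffs (19, 19).
North Co. gets 16 moving first and 19 moving second, so North Co. prefers to move second.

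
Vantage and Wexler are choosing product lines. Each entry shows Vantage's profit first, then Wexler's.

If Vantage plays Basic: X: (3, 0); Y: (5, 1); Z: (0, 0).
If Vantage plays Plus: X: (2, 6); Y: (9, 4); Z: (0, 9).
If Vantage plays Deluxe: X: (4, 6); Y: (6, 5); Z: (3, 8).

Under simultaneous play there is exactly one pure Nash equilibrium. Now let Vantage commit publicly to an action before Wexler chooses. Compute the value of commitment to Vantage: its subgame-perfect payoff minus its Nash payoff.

2

Work backward from Wexler's decision.
- Basic: Wexler compares 0, 1, 0 and picks Y; Vantage would get 5.
- Plus: Wexler compares 6, 4, 9 and picks Z; Vantage would get 0.
- Deluxe: Wexler compares 6, 5, 8 and picks Z; Vantage would get 3.
Among 5, 0, 3, the best is 5 at Basic. Subgame-perfect outcome: (Basic, Y) with payoffs (5, 1).
Now find the simultaneous Nash equilibrium.
Vantage's best replies: X→Deluxe; Y→Plus; Z→Deluxe.
Wexler's best replies: Basic→Y; Plus→Z; Deluxe→Z.
Only (Deluxe, Z) has each player best-responding; Nash payoffs (3, 8).
Vantage's commitment gain: 5 − 3 = 2.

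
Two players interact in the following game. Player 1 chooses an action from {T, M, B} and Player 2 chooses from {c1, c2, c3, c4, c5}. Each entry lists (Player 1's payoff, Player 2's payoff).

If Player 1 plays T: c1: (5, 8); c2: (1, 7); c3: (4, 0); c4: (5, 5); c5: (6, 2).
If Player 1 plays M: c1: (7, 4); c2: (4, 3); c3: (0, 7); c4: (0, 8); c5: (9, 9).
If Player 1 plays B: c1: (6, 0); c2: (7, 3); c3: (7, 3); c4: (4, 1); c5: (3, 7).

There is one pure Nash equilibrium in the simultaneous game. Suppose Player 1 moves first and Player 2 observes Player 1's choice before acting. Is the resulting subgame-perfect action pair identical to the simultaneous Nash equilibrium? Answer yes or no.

yes

Solve by backward induction (Player 1 leads).
- T: Player 2 compares 8, 7, 0, 5, 2 and picks c1; Player 1 would get 5.
- M: Player 2 compares 4, 3, 7, 8, 9 and picks c5; Player 1 would get 9.
- B: Player 2 compares 0, 3, 3, 1, 7 and picks c5; Player 1 would get 3.
Maximizing over 5, 9, 3, Player 1 chooses M. Subgame-perfect outcome: (M, c5) with payoffs (9, 9).
For the simultaneous game, intersect best replies.
Player 1's best replies: c1→M; c2→B; c3→B; c4→T; c5→M.
Player 2's best replies: T→c1; M→c5; B→c5.
The unique mutual best reply is (M, c5), giving (9, 9).
Sequential outcome (M, c5) coincides with the Nash profile (M, c5).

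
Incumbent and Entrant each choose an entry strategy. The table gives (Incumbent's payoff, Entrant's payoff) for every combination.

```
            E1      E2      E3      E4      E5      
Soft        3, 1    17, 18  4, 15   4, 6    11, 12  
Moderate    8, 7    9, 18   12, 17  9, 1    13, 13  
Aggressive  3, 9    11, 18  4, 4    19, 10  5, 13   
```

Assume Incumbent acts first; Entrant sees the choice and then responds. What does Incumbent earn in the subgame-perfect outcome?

17

Work backward from Entrant's decision.
- Soft → Entrant plays E2 (best of 1, 18, 15, 6, 12); Incumbent gets 17.
- Moderate → Entrant plays E2 (best of 7, 18, 17, 1, 13); Incumbent gets 9.
- Aggressive → Entrant plays E2 (best of 9, 18, 4, 10, 13); Incumbent gets 11.
Incumbent's induced payoffs are 17, 9, 11, so Incumbent commits to Soft. Subgame-perfect outcome: (Soft, E2) with payoffs (17, 18).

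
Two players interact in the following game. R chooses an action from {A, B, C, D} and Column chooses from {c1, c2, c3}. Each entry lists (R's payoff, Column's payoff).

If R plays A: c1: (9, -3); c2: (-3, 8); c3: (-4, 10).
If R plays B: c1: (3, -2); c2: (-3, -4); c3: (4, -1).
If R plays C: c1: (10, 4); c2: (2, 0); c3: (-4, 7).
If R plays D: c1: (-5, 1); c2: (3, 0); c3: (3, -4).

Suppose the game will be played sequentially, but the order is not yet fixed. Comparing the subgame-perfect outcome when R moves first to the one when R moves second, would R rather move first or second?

second

If R leads: Column's best replies are A→c3, B→c3, C→c3, D→c1; R's induced payoffs -4, 4, -4, -5; outcome (B, c3), payoffs (4, -1).
If Column leads: R's best replies are c1→C, c2→D, c3→B; Column's induced payoffs 4, 0, -1; outcome (C, c1), payoffs (10, 4).
R gets 4 moving first and 10 moving second, so R prefers to move second.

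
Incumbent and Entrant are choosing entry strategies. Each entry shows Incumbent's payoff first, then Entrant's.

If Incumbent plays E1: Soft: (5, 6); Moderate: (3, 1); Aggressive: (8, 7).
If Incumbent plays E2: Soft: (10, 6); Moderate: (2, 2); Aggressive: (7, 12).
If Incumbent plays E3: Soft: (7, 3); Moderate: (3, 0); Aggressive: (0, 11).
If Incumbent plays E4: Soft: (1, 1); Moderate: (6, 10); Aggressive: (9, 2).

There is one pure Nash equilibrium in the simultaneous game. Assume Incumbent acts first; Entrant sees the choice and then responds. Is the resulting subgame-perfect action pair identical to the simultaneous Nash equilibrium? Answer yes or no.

Work backward from Entrant's decision.
- E1: Entrant compares 6, 1, 7 and picks Aggressive; Incumbent would get 8.
- E2: Entrant compares 6, 2, 12 and picks Aggressive; Incumbent would get 7.
- E3: Entrant compares 3, 0, 11 and picks Aggressive; Incumbent would get 0.
- E4: Entrant compares 1, 10, 2 and picks Moderate; Incumbent would get 6.
Incumbent's induced payoffs are 8, 7, 0, 6, so Incumbent commits to E1. Subgame-perfect outcome: (E1, Aggressive) with payoffs (8, 7).
Under simultaneous play:
Incumbent's best replies: Soft→E2; Moderate→E4; Aggressive→E4.
Entrant's best replies: E1→Aggressive; E2→Aggressive; E3→Aggressive; E4→Moderate.
The unique mutual best reply is (E4, Moderate), giving (6, 10).
Sequential outcome (E1, Aggressive) differs from the Nash profile (E4, Moderate).

no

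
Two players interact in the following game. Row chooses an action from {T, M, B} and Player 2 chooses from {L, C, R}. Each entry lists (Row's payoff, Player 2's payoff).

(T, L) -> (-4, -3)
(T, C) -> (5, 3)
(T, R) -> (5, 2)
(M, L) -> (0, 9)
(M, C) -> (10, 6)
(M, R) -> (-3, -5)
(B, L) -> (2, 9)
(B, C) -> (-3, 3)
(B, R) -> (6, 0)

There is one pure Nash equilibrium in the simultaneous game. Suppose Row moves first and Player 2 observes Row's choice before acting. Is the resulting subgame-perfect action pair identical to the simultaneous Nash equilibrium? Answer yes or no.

Player 2 best-responds to each possible Row move:
- T: BR = C, leader payoff 5.
- M: BR = L, leader payoff 0.
- B: BR = L, leader payoff 2.
Among 5, 0, 2, the best is 5 at T. Subgame-perfect outcome: (T, C) with payoffs (5, 3).
For the simultaneous game, intersect best replies.
Row's best replies: L→B; C→M; R→B.
Player 2's best replies: T→C; M→L; B→L.
Only (B, L) has each player best-responding; Nash payoffs (2, 9).
Sequential outcome (T, C) differs from the Nash profile (B, L).

no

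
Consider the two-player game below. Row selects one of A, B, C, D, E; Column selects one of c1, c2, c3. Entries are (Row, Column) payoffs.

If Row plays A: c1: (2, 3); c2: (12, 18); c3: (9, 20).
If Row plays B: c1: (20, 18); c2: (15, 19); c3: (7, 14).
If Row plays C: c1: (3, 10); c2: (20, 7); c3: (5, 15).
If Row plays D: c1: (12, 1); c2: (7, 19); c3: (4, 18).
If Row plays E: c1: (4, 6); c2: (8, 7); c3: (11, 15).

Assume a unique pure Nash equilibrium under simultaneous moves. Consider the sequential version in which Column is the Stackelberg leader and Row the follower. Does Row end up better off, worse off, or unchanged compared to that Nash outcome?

better off

Work backward from Row's decision.
- c1 → Row plays B (best of 2, 20, 3, 12, 4); Column gets 18.
- c2 → Row plays C (best of 12, 15, 20, 7, 8); Column gets 7.
- c3 → Row plays E (best of 9, 7, 5, 4, 11); Column gets 15.
Among 18, 7, 15, the best is 18 at c1. Subgame-perfect outcome: (B, c1) with payoffs (20, 18).
Now find the simultaneous Nash equilibrium.
Row's best replies: c1→B; c2→C; c3→E.
Column's best replies: A→c3; B→c2; C→c3; D→c2; E→c3.
The unique mutual best reply is (E, c3), giving (11, 15).
Row earns 20 sequentially versus 11 at the Nash outcome: better off.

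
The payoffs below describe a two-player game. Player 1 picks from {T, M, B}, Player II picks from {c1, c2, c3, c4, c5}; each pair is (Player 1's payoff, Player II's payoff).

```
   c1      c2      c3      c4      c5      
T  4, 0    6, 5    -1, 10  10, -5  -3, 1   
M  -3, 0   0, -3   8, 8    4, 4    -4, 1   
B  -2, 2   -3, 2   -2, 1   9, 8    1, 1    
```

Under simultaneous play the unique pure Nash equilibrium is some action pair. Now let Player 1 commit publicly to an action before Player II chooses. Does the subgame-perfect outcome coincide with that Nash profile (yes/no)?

Backward induction with Player 1 moving first.
- T: BR = c3, leader payoff -1.
- M: BR = c3, leader payoff 8.
- B: BR = c4, leader payoff 9.
Among -1, 8, 9, the best is 9 at B. Subgame-perfect outcome: (B, c4) with payoffs (9, 8).
Under simultaneous play:
Player 1's best replies: c1→T; c2→T; c3→M; c4→T; c5→B.
Player II's best replies: T→c3; M→c3; B→c4.
Only (M, c3) has each player best-responding; Nash payoffs (8, 8).
Sequential outcome (B, c4) differs from the Nash profile (M, c3).

no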